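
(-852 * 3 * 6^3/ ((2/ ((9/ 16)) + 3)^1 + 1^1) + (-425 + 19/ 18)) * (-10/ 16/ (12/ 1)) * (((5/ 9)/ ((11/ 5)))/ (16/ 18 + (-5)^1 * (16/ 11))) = -2811201875/ 18565632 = -151.42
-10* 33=-330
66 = 66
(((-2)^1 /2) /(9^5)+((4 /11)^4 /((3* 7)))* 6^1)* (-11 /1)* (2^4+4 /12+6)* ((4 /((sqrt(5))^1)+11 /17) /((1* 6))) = -4037500534* sqrt(5) /24757178985 - 2018750267 /15304437918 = -0.50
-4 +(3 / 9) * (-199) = -211 / 3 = -70.33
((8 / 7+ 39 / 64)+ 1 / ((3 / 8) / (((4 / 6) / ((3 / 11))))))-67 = -710389 / 12096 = -58.73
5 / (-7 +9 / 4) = -20 / 19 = -1.05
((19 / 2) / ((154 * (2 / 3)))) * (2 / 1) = 57 / 308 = 0.19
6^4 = 1296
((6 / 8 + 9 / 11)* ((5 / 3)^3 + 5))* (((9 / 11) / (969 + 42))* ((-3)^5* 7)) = -847665 / 40777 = -20.79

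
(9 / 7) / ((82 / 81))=729 / 574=1.27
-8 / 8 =-1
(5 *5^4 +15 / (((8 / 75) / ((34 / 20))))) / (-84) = -53825 / 1344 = -40.05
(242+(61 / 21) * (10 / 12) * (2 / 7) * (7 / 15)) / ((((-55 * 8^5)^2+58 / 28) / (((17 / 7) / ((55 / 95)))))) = 1740362 / 5561076283901523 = 0.00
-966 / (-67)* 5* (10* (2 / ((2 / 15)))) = 724500 / 67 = 10813.43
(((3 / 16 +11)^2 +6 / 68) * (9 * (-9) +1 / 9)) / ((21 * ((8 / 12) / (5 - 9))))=7086053 / 2448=2894.63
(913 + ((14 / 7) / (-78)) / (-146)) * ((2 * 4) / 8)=913.00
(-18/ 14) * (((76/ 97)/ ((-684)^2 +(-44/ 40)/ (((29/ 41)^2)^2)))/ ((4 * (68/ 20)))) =-6047252550/ 38196081484889027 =-0.00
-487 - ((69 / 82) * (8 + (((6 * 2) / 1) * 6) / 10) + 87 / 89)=-9136508 / 18245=-500.77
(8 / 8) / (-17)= -1 / 17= -0.06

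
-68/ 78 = -34/ 39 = -0.87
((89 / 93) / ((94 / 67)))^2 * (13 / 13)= 35557369 / 76422564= 0.47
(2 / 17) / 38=1 / 323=0.00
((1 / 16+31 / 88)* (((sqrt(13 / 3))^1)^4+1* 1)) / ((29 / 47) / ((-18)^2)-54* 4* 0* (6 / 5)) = 2748231 / 638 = 4307.57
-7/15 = -0.47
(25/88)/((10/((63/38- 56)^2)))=21321125/254144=83.89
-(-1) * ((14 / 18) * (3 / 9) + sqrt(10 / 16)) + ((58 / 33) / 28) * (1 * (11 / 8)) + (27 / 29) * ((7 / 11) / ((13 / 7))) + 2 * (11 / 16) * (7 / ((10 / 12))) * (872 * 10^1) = sqrt(10) / 4 + 1263040152415 / 12540528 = 100717.46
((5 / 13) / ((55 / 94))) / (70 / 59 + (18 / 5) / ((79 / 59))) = 1095335 / 6457022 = 0.17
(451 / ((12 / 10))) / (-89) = -2255 / 534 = -4.22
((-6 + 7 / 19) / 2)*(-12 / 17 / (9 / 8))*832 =1424384 / 969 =1469.95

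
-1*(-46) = 46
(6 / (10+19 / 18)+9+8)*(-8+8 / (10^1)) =-125676 / 995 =-126.31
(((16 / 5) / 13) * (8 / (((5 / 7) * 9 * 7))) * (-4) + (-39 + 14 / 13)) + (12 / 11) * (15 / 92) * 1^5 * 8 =-27140561 / 740025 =-36.68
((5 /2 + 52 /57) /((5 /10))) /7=389 /399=0.97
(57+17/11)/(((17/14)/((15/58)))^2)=7100100/2673539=2.66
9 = 9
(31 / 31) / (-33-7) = -1 / 40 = -0.02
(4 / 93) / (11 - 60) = -4 / 4557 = -0.00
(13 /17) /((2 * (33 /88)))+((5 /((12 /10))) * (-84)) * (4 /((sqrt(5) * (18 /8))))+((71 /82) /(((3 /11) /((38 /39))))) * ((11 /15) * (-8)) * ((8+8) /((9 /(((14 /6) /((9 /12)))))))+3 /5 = -1120 * sqrt(5) /9 - 9784742471 /99082035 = -377.02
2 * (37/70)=37/35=1.06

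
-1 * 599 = -599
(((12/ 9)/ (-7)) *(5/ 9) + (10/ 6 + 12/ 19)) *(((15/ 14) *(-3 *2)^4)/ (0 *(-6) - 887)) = -2834280/ 825797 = -3.43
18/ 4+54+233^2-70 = 108555/ 2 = 54277.50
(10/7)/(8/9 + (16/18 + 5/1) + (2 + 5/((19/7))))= 855/6356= 0.13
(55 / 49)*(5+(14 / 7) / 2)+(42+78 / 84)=4867 / 98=49.66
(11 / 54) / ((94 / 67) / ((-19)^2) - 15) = -266057 / 19586394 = -0.01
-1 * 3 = -3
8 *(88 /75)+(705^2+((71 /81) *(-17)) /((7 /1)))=7045432256 /14175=497032.26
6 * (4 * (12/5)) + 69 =633/5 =126.60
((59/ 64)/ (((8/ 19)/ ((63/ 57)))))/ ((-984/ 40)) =-2065/ 20992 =-0.10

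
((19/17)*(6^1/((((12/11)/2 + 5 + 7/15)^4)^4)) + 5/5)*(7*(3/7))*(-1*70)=-784865029847683327421342465538863947341190118691105/3737452523075604548251020571224440286189650444288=-210.00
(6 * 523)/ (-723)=-1046/ 241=-4.34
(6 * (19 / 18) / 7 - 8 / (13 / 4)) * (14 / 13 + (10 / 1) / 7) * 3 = -96900 / 8281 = -11.70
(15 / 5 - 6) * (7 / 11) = -21 / 11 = -1.91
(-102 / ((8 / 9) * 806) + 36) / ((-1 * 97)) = -115605 / 312728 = -0.37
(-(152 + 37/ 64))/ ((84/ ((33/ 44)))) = -1395/ 1024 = -1.36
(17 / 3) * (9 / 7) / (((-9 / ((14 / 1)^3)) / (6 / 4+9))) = -23324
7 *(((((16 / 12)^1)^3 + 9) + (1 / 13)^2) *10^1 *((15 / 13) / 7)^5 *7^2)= 14599687500 / 3074677333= 4.75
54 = 54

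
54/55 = 0.98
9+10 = 19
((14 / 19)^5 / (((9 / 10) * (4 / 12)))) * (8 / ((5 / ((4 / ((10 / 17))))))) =292576256 / 37141485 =7.88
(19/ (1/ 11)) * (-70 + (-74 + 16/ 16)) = -29887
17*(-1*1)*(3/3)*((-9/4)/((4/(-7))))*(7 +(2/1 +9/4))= -48195/64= -753.05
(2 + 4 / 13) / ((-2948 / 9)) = -135 / 19162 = -0.01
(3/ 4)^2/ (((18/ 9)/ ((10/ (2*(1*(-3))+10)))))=0.70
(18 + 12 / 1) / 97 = 30 / 97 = 0.31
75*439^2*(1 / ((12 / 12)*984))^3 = 0.02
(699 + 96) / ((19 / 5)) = 3975 / 19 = 209.21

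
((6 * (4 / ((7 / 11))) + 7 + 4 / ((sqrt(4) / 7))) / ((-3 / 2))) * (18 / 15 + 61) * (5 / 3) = -85214 / 21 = -4057.81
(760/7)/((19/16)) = 640/7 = 91.43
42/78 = 0.54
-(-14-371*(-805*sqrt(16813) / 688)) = 14-298655*sqrt(16813) / 688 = -56272.46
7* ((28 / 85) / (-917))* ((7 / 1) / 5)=-196 / 55675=-0.00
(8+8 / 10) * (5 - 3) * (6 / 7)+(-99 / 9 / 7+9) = 22.51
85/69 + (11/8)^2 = 13789/4416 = 3.12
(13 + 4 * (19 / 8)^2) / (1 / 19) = 10811 / 16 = 675.69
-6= -6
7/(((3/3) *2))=7/2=3.50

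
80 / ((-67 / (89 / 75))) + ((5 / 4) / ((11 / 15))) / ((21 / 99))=186253 / 28140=6.62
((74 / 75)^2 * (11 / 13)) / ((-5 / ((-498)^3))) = 826611881568 / 40625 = 20347369.39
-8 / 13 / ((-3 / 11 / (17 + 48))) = 440 / 3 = 146.67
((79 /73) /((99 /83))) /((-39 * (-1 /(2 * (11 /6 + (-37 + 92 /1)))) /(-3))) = -203267 /25623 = -7.93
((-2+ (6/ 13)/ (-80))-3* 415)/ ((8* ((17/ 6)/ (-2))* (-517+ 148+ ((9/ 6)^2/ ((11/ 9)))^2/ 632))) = -49587733096/ 166296653445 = -0.30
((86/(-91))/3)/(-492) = 43/67158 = 0.00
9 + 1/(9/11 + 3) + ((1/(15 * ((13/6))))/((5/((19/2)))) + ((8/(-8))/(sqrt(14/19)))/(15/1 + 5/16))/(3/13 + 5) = 331049/35700 - 26 * sqrt(266)/29155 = 9.26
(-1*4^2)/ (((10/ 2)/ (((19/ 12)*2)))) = -152/ 15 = -10.13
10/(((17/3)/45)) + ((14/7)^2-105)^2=174767/17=10280.41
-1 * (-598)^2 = -357604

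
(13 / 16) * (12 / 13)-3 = -9 / 4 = -2.25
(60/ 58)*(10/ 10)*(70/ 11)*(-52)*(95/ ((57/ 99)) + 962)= -123068400/ 319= -385794.36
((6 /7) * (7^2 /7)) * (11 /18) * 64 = 704 /3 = 234.67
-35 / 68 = -0.51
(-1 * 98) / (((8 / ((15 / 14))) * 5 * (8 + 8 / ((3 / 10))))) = -0.08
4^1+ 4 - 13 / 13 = 7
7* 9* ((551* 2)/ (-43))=-69426/ 43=-1614.56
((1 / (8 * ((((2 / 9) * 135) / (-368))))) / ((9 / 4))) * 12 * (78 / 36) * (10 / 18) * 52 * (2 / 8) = -31096 / 243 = -127.97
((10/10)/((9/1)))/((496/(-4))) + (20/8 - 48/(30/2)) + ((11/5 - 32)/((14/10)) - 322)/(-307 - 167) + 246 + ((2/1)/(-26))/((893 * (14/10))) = 246.02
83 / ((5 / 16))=1328 / 5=265.60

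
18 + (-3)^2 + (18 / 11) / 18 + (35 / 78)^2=27.29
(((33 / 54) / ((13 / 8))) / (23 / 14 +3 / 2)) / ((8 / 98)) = 343 / 234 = 1.47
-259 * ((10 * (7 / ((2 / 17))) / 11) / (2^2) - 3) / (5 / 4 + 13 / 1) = -119917 / 627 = -191.26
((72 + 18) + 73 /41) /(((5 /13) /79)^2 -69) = -3968945227 /2983827316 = -1.33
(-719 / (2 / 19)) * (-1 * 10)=68305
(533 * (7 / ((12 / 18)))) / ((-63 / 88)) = -23452 / 3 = -7817.33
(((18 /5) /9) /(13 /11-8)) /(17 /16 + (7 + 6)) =-352 /84375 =-0.00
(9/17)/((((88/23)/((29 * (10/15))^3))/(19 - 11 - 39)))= -17389357/561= -30997.07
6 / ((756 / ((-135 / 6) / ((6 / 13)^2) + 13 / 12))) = -2509 / 3024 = -0.83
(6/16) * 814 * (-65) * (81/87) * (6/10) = -1285713/116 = -11083.73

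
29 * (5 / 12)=145 / 12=12.08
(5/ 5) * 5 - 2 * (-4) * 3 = 29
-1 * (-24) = 24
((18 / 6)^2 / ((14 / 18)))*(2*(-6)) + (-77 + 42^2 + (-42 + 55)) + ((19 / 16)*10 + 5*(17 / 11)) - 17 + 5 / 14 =137641 / 88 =1564.10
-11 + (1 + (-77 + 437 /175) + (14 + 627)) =97387 /175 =556.50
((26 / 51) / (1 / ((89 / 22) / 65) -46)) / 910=-89 / 4755240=-0.00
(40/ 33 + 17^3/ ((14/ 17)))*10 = 13783765/ 231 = 59669.98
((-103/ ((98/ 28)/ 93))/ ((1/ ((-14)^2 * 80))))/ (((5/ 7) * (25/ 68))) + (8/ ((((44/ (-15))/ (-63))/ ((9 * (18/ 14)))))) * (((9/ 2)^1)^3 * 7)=-178362795471/ 1100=-162147995.88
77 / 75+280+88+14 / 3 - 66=23077 / 75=307.69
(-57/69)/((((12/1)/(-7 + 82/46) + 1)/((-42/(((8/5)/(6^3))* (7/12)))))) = -1846800/299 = -6176.59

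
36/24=3/2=1.50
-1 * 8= -8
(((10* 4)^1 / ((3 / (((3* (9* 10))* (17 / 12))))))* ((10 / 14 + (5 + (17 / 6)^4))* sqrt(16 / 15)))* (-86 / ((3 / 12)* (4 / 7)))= -4652719970* sqrt(15) / 81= -222467987.14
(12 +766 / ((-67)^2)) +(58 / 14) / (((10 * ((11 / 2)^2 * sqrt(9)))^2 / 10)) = 251968405558 / 20702886435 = 12.17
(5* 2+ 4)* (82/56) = 41/2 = 20.50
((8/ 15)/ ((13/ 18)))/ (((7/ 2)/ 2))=192/ 455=0.42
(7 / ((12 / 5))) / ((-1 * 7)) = -5 / 12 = -0.42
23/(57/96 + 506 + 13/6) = 2208/48841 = 0.05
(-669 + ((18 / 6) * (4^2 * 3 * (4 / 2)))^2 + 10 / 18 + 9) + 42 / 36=1481143 / 18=82285.72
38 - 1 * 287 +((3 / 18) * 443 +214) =233 / 6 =38.83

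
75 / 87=0.86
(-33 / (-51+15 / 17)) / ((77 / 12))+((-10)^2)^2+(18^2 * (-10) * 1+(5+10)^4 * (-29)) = -726298354 / 497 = -1461364.90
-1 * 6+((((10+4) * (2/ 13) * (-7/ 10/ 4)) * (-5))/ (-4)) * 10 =-10.71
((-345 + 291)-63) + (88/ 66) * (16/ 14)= -2425/ 21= -115.48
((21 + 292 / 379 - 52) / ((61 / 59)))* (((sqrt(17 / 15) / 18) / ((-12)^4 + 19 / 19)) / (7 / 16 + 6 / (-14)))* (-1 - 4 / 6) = 4205992* sqrt(255) / 4314768327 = 0.02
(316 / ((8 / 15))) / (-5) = -237 / 2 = -118.50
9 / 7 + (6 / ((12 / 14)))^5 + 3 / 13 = 1529575 / 91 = 16808.52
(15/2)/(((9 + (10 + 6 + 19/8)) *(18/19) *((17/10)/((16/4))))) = 7600/11169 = 0.68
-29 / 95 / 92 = -0.00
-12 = -12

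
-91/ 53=-1.72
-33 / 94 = -0.35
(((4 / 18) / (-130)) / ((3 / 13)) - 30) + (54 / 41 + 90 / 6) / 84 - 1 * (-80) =7777957 / 154980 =50.19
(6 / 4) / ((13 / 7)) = 21 / 26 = 0.81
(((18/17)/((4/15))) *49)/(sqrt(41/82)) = 6615 *sqrt(2)/34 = 275.15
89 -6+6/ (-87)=2405/ 29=82.93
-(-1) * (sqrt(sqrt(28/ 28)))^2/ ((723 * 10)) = 1/ 7230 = 0.00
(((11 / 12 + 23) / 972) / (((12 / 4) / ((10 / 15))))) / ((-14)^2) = 0.00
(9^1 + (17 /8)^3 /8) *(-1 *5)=-51.00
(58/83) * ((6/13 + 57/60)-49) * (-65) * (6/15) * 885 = 63510609/83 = 765188.06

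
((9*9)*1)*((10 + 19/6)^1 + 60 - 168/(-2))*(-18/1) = -229149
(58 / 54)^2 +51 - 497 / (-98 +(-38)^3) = 2090321713 / 40073130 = 52.16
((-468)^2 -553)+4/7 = 1529301/7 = 218471.57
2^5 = 32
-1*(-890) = 890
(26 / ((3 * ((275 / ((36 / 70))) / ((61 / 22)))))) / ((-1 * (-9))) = 1586 / 317625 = 0.00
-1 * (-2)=2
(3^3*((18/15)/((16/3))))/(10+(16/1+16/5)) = 243/1168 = 0.21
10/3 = 3.33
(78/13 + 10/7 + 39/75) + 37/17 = 30122/2975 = 10.13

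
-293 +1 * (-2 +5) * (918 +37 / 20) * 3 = 159713 / 20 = 7985.65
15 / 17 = 0.88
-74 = -74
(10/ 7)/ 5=2/ 7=0.29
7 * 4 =28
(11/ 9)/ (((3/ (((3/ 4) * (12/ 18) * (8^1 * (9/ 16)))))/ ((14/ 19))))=77/ 114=0.68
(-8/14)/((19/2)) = -8/133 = -0.06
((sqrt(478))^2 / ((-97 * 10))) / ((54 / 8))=-956 / 13095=-0.07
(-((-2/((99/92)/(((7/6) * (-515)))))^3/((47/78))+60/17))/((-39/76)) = 1225505180609389567120/272119384251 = 4503557083.90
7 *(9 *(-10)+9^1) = -567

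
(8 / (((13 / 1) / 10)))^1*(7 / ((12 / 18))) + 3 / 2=1719 / 26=66.12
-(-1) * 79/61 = 79/61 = 1.30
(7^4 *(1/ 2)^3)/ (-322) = -343/ 368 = -0.93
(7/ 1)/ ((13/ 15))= 105/ 13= 8.08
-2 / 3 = -0.67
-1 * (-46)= 46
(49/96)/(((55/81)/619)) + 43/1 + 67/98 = 43895193/86240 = 508.99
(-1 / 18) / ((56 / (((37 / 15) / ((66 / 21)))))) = -0.00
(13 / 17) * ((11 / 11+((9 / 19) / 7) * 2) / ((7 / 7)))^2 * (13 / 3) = 3853369 / 902139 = 4.27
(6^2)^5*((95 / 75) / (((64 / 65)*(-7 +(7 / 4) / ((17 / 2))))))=-881588448 / 77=-11449200.62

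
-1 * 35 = -35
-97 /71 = -1.37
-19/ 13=-1.46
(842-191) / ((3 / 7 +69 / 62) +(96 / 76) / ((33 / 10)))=59049606 / 174541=338.31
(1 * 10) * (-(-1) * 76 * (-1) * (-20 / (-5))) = -3040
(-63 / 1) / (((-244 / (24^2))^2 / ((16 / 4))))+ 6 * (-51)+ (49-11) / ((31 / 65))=-188096168 / 115351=-1630.64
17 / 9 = 1.89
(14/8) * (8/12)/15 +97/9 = 977/90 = 10.86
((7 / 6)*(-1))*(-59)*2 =413 / 3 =137.67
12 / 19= 0.63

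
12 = 12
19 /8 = 2.38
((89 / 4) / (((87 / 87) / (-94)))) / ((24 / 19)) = -1655.77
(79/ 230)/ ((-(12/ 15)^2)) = -395/ 736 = -0.54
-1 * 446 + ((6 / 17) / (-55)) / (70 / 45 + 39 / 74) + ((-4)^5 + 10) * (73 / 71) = -137061238076 / 92075995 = -1488.57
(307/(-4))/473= -307/1892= -0.16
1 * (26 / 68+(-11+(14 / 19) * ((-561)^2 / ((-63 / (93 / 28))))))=-27667001 / 2261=-12236.62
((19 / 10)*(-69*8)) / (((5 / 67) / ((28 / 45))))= -3279248 / 375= -8744.66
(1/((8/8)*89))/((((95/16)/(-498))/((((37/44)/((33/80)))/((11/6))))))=-2358528/2250721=-1.05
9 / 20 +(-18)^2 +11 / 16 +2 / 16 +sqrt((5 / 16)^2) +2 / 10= 325.78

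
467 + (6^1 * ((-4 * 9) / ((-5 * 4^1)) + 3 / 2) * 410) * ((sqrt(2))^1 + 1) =8585 + 8118 * sqrt(2) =20065.59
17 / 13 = 1.31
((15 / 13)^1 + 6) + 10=223 / 13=17.15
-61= -61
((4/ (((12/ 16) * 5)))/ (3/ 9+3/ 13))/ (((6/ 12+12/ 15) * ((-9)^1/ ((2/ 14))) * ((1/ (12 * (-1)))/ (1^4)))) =64/ 231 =0.28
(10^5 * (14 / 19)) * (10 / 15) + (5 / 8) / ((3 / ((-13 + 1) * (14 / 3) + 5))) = 49112.18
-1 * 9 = -9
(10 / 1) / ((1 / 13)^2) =1690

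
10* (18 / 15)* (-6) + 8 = -64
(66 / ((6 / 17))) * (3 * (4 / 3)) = 748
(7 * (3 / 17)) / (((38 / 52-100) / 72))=-39312 / 43877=-0.90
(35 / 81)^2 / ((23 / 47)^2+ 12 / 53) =28683865 / 71573949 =0.40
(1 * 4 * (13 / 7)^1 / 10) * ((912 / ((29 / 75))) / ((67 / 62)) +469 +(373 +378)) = 34378552 / 13601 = 2527.65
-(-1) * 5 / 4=5 / 4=1.25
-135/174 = -45/58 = -0.78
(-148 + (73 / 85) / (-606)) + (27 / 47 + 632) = 1173136819 / 2420970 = 484.57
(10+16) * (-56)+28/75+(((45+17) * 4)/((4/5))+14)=-84872/75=-1131.63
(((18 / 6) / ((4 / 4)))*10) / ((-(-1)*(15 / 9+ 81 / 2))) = 180 / 253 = 0.71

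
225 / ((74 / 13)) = 2925 / 74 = 39.53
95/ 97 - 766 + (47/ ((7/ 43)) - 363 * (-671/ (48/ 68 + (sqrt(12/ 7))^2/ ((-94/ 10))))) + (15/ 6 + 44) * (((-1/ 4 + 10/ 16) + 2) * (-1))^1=1262073443/ 2716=464680.94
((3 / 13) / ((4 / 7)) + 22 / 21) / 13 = 1585 / 14196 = 0.11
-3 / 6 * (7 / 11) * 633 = -4431 / 22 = -201.41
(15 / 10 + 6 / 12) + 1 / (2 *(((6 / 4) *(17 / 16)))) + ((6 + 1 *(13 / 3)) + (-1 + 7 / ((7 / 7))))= 317 / 17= 18.65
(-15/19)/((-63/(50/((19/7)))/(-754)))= -188500/1083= -174.05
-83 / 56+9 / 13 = -0.79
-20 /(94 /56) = -560 /47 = -11.91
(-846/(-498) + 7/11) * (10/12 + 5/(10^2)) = 28249/13695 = 2.06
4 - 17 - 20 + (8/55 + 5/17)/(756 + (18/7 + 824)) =-33.00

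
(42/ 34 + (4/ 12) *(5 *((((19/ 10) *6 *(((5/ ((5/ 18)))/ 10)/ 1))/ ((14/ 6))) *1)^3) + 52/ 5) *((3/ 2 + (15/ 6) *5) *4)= 166943108128/ 2603125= 64131.81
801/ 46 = 17.41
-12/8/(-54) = 1/36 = 0.03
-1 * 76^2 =-5776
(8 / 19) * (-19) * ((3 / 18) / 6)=-2 / 9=-0.22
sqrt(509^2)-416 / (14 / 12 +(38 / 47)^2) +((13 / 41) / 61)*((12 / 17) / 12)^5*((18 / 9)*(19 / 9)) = 216269679589504265 / 771088333386051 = 280.47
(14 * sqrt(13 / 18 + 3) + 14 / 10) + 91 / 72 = 959 / 360 + 7 * sqrt(134) / 3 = 29.67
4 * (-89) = -356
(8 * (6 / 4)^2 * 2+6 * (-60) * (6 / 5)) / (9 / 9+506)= -132 / 169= -0.78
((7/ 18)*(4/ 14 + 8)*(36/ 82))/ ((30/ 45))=87/ 41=2.12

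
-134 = -134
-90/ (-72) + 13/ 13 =2.25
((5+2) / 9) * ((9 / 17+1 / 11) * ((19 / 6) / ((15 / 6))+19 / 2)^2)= 1245811 / 22275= 55.93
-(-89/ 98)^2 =-0.82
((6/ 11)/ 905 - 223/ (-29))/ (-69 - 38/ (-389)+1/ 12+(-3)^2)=-10363608852/ 80613748325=-0.13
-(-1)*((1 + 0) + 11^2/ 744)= 865/ 744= 1.16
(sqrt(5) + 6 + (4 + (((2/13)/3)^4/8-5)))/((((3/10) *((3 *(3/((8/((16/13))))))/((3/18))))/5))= 325 *sqrt(5)/162 + 289180175/28829034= 14.52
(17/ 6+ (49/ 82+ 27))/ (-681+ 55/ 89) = -333127/ 7448142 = -0.04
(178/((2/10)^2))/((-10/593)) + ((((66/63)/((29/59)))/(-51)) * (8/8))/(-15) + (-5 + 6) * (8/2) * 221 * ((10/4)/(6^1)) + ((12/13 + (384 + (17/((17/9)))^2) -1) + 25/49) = -11152197653677/42395535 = -263051.23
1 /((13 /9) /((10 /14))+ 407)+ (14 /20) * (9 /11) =291132 /506165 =0.58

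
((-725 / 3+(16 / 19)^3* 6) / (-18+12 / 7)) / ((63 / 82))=200860927 / 10556001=19.03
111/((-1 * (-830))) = 111/830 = 0.13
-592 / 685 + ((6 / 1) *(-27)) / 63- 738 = -3555184 / 4795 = -741.44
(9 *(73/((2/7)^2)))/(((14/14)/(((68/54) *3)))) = 30404.50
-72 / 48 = -1.50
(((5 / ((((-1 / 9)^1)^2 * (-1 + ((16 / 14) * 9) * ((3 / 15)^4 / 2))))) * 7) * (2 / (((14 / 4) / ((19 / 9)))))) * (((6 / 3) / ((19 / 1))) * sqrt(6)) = -889.13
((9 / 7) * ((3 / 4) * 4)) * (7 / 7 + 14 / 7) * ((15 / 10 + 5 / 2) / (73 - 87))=-3.31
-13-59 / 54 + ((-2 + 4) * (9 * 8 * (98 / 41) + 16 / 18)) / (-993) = -10582859 / 732834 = -14.44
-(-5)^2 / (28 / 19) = -475 / 28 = -16.96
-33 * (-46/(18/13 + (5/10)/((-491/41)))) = 19378788/17143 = 1130.42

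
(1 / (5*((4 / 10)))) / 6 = 1 / 12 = 0.08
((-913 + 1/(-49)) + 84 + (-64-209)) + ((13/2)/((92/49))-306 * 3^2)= -34734667/9016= -3852.56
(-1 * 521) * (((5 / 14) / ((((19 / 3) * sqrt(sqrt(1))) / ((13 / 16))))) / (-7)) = 101595 / 29792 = 3.41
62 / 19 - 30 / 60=105 / 38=2.76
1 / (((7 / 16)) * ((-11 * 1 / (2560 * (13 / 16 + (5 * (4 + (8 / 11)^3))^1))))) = -177072640 / 14641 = -12094.30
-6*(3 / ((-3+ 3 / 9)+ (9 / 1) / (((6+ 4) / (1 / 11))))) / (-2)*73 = -254.17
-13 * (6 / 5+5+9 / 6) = -1001 / 10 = -100.10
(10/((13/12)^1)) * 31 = 3720/13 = 286.15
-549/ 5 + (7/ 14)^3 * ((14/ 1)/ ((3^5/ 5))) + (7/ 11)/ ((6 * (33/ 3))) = -109.75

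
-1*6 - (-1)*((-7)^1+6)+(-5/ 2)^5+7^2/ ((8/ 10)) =-1389/ 32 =-43.41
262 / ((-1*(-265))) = 262 / 265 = 0.99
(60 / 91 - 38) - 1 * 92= -11770 / 91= -129.34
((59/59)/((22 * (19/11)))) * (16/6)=4/57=0.07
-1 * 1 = -1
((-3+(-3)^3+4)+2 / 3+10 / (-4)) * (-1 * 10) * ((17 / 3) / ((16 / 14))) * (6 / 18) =99365 / 216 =460.02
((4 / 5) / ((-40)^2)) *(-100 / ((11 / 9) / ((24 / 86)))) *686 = -18522 / 2365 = -7.83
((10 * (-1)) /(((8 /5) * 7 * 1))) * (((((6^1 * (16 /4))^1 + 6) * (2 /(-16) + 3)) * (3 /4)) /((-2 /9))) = 232875 /896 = 259.91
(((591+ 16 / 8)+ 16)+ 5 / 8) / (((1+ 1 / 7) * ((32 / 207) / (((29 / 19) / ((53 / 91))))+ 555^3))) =18649213947 / 5976799116166336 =0.00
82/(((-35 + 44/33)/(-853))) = 209838/101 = 2077.60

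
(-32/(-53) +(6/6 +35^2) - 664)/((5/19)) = 566542/265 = 2137.89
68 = 68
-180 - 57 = -237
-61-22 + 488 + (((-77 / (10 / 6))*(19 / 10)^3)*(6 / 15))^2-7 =2572602756041 / 156250000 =16464.66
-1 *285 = -285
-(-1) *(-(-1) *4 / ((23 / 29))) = 116 / 23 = 5.04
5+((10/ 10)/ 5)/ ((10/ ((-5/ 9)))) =449/ 90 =4.99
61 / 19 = 3.21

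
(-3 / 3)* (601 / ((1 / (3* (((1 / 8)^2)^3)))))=-1803 / 262144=-0.01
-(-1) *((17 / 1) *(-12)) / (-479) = 204 / 479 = 0.43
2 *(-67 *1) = -134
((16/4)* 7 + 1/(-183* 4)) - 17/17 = 19763/732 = 27.00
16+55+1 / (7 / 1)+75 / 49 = 3561 / 49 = 72.67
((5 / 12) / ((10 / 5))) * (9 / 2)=15 / 16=0.94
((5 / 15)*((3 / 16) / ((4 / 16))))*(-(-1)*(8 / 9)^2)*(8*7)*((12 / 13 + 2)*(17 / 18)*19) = 5498752 / 9477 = 580.22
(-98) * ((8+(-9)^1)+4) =-294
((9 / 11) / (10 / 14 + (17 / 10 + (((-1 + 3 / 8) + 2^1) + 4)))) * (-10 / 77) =-1200 / 87967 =-0.01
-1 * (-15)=15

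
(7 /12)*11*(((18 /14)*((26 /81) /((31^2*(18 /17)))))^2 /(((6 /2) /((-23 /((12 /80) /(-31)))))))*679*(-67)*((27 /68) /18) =-23619608155 /14073030072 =-1.68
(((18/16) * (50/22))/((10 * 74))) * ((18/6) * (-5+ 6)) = 135/13024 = 0.01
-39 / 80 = -0.49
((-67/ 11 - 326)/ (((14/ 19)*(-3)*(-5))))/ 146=-69407/ 337260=-0.21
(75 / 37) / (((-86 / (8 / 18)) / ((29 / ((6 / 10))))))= -7250 / 14319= -0.51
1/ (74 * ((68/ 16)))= 2/ 629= 0.00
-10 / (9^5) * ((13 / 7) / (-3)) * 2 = 260 / 1240029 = 0.00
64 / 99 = 0.65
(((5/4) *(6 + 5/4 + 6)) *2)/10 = 53/16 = 3.31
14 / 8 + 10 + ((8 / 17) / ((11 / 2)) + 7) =14089 / 748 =18.84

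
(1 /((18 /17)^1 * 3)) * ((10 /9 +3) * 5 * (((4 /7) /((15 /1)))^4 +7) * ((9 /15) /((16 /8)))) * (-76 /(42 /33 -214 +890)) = -111854200645891 /73349724656250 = -1.52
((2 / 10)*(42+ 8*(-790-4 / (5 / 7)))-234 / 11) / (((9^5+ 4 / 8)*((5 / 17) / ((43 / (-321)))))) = 10136648 / 1022077375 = 0.01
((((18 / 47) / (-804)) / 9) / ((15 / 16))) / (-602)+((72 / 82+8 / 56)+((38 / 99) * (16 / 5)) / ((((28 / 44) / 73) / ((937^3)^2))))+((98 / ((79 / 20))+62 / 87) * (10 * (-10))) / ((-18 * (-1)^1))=1146133750668160036625203307685463 / 12019374596565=95357186970086777548.93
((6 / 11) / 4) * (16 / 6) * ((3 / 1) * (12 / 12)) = 12 / 11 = 1.09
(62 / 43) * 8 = 496 / 43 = 11.53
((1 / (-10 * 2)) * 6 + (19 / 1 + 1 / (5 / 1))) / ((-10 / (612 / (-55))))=28917 / 1375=21.03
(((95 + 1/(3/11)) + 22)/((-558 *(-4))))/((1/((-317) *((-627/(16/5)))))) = 59958965/17856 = 3357.92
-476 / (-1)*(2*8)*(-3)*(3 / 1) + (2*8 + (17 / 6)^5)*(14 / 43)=-11448650185 / 167184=-68479.34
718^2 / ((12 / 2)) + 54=85974.67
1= 1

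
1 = 1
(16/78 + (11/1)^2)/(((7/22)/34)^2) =2644775408/1911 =1383974.57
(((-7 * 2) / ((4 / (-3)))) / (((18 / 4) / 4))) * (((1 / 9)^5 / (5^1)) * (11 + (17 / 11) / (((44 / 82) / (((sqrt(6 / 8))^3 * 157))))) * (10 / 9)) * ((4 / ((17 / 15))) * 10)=123200 / 9034497 + 4505900 * sqrt(3) / 21434787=0.38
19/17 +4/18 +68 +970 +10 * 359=708289/153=4629.34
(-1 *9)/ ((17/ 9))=-81/ 17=-4.76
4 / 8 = 1 / 2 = 0.50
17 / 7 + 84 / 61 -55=-21860 / 427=-51.19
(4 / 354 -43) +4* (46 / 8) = -3538 / 177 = -19.99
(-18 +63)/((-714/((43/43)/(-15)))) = 1/238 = 0.00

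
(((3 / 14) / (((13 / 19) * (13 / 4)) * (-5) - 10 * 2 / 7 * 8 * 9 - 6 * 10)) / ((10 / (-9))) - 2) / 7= -0.29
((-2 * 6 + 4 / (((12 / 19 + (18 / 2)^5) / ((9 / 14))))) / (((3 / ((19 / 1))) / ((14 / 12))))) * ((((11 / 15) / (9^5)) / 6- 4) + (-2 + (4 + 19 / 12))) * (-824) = -18150912716515406 / 596246509863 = -30441.96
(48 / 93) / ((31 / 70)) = 1120 / 961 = 1.17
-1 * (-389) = 389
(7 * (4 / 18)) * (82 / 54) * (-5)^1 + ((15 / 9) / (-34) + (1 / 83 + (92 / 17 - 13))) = -19.44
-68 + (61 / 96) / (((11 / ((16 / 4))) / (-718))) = -30875 / 132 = -233.90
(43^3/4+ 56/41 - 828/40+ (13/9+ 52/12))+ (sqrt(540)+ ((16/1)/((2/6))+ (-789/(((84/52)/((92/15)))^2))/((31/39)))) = 6 * sqrt(15)+ 313987167499/56051100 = 5625.04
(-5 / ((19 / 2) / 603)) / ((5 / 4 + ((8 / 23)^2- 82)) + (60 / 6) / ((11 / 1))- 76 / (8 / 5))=15594920 / 6251361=2.49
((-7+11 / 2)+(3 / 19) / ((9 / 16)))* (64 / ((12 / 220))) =-244640 / 171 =-1430.64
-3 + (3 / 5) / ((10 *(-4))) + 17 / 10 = -263 / 200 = -1.32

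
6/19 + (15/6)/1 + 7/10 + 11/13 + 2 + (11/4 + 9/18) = 47483/4940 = 9.61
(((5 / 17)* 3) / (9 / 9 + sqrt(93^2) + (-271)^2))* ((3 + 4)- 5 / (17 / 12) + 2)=279 / 4250323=0.00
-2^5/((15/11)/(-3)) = 352/5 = 70.40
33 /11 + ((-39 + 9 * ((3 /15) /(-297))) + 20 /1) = -2641 /165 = -16.01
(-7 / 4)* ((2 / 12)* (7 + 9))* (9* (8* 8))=-2688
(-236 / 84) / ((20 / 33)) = -649 / 140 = -4.64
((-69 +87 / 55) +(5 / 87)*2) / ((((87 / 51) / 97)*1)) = -531053854 / 138765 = -3827.00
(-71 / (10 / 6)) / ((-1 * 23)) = 213 / 115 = 1.85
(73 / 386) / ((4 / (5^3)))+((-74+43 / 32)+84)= 106559 / 6176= 17.25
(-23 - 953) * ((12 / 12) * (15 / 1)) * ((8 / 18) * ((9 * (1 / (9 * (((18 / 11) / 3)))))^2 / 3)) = -590480 / 81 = -7289.88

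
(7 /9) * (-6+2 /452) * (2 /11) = -9485 /11187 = -0.85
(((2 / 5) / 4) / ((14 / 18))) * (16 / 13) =72 / 455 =0.16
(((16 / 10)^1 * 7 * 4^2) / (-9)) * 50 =-8960 / 9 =-995.56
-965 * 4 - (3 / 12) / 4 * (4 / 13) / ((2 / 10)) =-200725 / 52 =-3860.10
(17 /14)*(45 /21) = 255 /98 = 2.60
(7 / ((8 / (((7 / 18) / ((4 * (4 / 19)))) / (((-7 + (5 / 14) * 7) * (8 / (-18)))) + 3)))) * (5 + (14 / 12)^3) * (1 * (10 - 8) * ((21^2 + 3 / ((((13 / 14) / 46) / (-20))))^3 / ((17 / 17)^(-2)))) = -604154346102.45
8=8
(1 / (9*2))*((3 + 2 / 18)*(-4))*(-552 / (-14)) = -736 / 27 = -27.26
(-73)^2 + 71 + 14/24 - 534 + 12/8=4868.08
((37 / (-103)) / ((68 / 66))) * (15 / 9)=-2035 / 3502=-0.58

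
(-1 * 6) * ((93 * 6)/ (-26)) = 1674/ 13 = 128.77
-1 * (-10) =10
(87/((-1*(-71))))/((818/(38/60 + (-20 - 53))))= -62959/580780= -0.11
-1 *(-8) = 8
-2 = -2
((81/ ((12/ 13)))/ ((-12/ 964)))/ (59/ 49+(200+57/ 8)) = -2763306/ 81665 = -33.84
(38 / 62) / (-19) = -1 / 31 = -0.03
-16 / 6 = -2.67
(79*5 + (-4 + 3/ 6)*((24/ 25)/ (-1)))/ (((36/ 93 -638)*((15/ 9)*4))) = -926187/ 9883000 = -0.09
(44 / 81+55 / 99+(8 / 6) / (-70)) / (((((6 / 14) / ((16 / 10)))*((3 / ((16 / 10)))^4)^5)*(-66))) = -14116370902406234374144 / 66663084296271800994873046875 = -0.00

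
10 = 10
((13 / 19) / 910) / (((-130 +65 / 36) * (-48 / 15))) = 9 / 4910360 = 0.00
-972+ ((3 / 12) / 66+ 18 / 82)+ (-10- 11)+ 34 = -958.78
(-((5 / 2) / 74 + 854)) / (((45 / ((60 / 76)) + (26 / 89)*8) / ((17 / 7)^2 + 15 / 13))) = -12633000959 / 124467889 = -101.50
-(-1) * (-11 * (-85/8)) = 935/8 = 116.88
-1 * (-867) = 867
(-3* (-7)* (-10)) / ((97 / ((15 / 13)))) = -3150 / 1261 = -2.50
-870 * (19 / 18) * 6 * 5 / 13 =-27550 / 13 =-2119.23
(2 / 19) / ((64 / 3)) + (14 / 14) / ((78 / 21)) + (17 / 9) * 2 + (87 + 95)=13234991 / 71136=186.05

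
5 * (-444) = -2220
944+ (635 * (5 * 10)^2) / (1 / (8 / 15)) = 847610.67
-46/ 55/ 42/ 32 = -0.00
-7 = -7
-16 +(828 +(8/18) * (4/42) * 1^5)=153476/189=812.04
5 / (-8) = -5 / 8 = -0.62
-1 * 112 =-112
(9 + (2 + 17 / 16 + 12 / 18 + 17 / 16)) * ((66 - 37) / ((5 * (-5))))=-9599 / 600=-16.00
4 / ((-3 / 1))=-4 / 3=-1.33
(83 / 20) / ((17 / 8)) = 166 / 85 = 1.95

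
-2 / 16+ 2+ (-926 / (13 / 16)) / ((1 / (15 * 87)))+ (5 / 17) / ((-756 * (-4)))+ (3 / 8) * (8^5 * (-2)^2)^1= -961117779697 / 668304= -1438144.59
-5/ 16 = -0.31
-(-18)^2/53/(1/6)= -1944/53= -36.68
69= 69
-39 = -39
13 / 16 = 0.81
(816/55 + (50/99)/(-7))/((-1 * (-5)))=51158/17325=2.95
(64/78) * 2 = 64/39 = 1.64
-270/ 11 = -24.55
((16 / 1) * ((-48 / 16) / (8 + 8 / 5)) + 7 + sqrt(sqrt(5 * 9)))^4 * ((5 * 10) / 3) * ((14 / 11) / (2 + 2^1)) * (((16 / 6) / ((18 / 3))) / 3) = 700 * (2 + sqrt(3) * 5^(1 / 4))^4 / 891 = 348.72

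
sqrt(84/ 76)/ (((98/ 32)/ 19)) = 16 *sqrt(399)/ 49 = 6.52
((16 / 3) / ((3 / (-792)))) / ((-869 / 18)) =2304 / 79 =29.16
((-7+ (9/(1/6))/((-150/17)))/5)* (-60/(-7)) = -3936/175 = -22.49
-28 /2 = -14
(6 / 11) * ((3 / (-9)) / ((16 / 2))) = -1 / 44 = -0.02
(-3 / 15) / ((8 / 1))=-1 / 40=-0.02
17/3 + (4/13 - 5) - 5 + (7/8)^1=-983/312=-3.15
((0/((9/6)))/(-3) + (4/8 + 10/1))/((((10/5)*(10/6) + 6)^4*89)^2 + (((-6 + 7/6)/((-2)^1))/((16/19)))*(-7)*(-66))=314928/13680318342940877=0.00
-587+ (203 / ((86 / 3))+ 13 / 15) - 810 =-1791877 / 1290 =-1389.05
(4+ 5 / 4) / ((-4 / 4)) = -21 / 4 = -5.25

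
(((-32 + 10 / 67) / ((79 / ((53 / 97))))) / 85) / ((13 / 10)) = -2332 / 1169753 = -0.00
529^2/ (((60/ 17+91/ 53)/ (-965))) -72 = -243312295409/ 4727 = -51472878.23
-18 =-18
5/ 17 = 0.29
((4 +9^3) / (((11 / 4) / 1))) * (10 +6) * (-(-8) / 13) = 375296 / 143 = 2624.45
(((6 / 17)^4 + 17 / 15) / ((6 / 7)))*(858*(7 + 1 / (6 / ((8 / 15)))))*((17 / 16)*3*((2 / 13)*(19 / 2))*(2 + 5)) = 265848.49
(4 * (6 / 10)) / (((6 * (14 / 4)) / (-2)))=-8 / 35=-0.23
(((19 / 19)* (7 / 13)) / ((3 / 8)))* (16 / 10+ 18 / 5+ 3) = 2296 / 195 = 11.77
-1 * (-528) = 528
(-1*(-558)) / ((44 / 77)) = 1953 / 2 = 976.50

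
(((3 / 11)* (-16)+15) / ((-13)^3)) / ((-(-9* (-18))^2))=1 / 5420844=0.00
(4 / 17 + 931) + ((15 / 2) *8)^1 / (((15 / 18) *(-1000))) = 1978722 / 2125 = 931.16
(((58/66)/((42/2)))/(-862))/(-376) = 0.00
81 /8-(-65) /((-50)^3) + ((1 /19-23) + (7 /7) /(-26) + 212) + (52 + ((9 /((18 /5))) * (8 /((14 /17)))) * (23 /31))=90165940647 /334993750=269.16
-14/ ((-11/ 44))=56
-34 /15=-2.27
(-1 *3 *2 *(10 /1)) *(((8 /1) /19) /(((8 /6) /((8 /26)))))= -1440 /247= -5.83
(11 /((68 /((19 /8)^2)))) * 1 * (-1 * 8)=-3971 /544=-7.30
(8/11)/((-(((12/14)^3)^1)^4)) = -13841287201/2993075712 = -4.62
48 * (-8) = -384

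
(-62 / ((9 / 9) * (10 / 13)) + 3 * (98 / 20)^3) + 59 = 331347 / 1000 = 331.35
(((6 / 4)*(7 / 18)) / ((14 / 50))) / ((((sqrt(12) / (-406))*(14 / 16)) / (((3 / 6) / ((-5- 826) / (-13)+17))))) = -9425*sqrt(3) / 9468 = -1.72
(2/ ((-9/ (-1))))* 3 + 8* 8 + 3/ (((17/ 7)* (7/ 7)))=3361/ 51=65.90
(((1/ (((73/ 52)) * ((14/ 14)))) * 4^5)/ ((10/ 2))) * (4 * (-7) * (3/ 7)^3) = -5750784/ 17885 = -321.54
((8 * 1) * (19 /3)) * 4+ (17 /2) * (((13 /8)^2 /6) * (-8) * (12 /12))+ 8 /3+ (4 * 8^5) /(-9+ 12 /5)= -20786291 /1056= -19683.99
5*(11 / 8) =55 / 8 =6.88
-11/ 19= -0.58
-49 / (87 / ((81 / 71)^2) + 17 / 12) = -61236 / 85307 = -0.72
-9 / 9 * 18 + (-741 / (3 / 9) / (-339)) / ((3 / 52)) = 10810 / 113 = 95.66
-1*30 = -30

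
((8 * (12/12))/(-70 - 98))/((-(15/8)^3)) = 512/70875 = 0.01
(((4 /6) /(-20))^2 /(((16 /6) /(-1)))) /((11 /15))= -1 /1760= -0.00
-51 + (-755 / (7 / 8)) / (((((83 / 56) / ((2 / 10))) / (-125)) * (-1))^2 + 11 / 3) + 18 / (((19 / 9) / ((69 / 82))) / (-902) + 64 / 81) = -91660396205337 / 348204062045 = -263.24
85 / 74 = 1.15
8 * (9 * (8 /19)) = 30.32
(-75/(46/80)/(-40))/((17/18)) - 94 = -90.55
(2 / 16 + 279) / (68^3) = 2233 / 2515456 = 0.00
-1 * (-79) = 79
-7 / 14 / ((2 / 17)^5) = -1419857 / 64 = -22185.27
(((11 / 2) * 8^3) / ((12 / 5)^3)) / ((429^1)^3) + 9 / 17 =1744165057 / 3294517941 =0.53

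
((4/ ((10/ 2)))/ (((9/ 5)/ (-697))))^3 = -21670967872/ 729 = -29726979.25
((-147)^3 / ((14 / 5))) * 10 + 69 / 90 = -340341727 / 30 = -11344724.23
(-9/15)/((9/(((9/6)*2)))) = -1/5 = -0.20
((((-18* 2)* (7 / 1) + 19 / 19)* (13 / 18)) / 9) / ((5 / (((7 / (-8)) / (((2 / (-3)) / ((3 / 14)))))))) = -3263 / 2880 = -1.13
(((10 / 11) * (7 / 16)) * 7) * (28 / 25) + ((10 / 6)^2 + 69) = 74147 / 990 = 74.90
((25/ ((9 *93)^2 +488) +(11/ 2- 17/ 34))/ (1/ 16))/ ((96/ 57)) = 33300445/ 701057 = 47.50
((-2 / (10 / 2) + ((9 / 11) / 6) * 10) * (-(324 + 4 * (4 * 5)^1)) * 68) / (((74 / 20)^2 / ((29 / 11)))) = -844489280 / 165649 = -5098.06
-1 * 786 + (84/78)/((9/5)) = -91892/117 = -785.40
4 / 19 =0.21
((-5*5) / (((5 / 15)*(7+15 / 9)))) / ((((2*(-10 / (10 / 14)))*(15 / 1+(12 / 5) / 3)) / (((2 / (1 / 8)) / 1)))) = 0.31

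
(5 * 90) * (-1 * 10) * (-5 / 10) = 2250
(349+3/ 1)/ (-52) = -88/ 13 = -6.77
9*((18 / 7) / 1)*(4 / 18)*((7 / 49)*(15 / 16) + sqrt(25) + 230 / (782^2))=26.40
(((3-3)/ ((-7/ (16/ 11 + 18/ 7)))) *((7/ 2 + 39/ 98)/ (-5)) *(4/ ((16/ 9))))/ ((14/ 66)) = 0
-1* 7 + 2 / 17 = -117 / 17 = -6.88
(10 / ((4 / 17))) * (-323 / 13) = -1055.96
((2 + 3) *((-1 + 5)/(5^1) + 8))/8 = 11/2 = 5.50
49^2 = 2401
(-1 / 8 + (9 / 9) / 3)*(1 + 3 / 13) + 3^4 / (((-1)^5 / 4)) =-12626 / 39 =-323.74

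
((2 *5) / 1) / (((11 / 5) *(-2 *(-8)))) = 25 / 88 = 0.28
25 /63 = 0.40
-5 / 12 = -0.42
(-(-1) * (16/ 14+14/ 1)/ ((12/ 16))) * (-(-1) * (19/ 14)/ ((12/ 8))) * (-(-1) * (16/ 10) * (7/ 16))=4028/ 315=12.79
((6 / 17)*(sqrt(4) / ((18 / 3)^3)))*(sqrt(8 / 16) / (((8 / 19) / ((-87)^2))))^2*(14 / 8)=16085691783 / 17408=924040.20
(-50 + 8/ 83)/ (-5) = 4142/ 415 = 9.98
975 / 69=325 / 23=14.13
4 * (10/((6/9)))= 60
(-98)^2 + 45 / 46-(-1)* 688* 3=11668.98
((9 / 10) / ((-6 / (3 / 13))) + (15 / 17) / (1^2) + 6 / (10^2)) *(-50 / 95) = -20061 / 41990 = -0.48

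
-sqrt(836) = -2 * sqrt(209) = -28.91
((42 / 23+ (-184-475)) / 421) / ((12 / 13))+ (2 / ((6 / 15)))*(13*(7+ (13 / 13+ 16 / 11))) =783323515 / 1278156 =612.85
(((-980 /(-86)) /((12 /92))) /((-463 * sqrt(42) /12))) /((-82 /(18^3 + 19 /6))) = 28183855 * sqrt(42) /7346421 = 24.86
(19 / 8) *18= 171 / 4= 42.75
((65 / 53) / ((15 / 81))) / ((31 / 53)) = 351 / 31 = 11.32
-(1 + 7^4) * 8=-19216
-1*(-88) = 88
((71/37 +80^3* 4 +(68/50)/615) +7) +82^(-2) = 191070016315187/93295500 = 2048008.92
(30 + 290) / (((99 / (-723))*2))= -38560 / 33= -1168.48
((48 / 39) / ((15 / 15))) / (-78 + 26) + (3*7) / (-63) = -0.36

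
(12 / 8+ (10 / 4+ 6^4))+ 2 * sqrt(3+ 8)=2 * sqrt(11)+ 1300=1306.63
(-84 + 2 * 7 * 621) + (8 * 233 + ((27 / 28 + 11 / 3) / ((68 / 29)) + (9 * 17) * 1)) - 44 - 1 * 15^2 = 59176177 / 5712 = 10359.97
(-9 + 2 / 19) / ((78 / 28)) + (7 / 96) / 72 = -419195 / 131328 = -3.19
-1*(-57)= 57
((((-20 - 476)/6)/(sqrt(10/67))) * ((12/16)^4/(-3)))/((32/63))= 17577 * sqrt(670)/10240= 44.43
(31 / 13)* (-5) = -155 / 13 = -11.92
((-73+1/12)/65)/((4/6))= -175/104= -1.68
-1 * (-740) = 740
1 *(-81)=-81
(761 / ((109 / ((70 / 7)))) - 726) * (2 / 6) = -71524 / 327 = -218.73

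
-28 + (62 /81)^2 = -27.41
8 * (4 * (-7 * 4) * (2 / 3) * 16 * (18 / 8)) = -21504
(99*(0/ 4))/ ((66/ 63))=0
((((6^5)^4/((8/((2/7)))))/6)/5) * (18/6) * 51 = 23308010055401472/35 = 665943144440042.06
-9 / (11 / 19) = -15.55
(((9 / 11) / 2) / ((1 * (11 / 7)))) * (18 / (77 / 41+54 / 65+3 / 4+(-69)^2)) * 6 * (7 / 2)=126928620 / 6145484851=0.02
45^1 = 45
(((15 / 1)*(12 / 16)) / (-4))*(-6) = 135 / 8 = 16.88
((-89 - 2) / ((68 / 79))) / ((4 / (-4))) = 7189 / 68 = 105.72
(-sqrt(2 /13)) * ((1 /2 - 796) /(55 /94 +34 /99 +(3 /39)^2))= 96237999 * sqrt(26) /1469635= 333.91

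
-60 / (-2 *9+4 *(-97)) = 30 / 203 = 0.15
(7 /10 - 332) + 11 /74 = -61263 /185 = -331.15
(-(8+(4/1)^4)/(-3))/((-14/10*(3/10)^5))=-44000000/1701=-25867.14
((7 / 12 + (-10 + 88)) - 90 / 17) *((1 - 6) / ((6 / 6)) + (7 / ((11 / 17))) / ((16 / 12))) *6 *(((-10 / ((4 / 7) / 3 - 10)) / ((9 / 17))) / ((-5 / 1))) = -14338009 / 27192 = -527.29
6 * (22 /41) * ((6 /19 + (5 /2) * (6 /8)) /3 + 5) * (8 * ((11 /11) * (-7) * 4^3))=-51507456 /779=-66119.97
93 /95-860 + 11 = -80562 /95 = -848.02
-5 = -5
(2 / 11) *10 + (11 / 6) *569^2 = 39175201 / 66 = 593563.65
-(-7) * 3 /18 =7 /6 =1.17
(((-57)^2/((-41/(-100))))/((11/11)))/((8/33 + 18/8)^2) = 5661057600/4437881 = 1275.62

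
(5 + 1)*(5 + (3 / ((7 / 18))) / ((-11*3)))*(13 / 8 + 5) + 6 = 60201 / 308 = 195.46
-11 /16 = -0.69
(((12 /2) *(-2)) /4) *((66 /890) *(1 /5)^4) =-99 /278125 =-0.00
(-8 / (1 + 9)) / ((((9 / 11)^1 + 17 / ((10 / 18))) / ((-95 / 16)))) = 1045 / 6912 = 0.15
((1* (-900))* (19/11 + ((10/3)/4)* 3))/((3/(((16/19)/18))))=-12400/209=-59.33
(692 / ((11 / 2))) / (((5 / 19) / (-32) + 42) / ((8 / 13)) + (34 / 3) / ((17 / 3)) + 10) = 1.57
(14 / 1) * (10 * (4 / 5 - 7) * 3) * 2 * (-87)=453096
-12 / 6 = -2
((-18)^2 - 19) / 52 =305 / 52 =5.87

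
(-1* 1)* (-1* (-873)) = -873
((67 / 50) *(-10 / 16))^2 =4489 / 6400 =0.70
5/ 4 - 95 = -375/ 4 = -93.75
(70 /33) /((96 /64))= 140 /99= 1.41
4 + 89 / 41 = 253 / 41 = 6.17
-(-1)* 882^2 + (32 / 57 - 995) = 44284985 / 57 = 776929.56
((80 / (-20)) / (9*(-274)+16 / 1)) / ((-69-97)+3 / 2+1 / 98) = -1 / 100750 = -0.00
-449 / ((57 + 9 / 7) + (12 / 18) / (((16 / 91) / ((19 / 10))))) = -754320 / 110023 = -6.86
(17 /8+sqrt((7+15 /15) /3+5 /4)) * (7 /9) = 7 * sqrt(141) /54+119 /72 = 3.19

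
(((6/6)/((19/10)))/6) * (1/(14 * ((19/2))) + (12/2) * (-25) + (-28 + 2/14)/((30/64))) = -19895/1083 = -18.37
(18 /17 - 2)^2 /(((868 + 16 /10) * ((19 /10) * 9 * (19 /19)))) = 3200 /53718453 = 0.00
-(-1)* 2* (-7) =-14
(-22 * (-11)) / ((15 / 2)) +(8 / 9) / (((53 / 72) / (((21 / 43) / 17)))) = 32.30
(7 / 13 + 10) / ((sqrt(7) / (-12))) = -1644*sqrt(7) / 91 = -47.80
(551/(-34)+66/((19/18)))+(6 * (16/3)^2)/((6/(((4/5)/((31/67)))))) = 86063353/901170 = 95.50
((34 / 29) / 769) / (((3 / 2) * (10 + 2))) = 17 / 200709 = 0.00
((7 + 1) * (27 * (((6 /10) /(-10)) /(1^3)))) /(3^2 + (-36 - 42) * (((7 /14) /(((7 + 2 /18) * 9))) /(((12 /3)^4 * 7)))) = -12386304 /8601275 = -1.44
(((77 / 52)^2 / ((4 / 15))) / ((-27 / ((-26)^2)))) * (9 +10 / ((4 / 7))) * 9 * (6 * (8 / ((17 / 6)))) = -14140665 / 17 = -831803.82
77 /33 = 7 /3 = 2.33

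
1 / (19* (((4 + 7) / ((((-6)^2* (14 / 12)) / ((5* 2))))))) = 0.02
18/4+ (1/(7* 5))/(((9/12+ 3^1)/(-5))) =937/210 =4.46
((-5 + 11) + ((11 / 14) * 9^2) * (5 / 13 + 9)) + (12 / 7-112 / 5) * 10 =36073 / 91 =396.41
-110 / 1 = -110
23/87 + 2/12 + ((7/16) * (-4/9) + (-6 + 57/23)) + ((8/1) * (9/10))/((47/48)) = 22955231/5642820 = 4.07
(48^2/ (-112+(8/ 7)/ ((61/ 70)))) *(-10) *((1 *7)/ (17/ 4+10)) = 409920/ 4009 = 102.25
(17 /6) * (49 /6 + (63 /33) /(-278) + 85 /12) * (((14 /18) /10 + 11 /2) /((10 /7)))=2784597263 /16513200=168.63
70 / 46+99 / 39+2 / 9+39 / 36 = 5.37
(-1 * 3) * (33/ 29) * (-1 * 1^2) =99/ 29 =3.41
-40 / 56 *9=-45 / 7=-6.43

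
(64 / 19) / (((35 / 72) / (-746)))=-3437568 / 665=-5169.28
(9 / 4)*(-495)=-4455 / 4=-1113.75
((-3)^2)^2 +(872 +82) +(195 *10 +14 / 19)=56729 / 19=2985.74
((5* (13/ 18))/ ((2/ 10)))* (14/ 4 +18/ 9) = 3575/ 36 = 99.31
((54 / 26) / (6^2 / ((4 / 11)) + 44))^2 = 729 / 3455881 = 0.00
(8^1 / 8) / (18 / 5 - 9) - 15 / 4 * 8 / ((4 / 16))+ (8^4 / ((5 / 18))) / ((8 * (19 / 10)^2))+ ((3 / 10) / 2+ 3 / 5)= 15250021 / 38988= 391.15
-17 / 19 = -0.89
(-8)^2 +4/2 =66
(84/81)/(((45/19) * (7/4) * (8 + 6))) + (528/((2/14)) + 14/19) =597377078/161595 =3696.75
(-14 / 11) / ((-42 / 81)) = 27 / 11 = 2.45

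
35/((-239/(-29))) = 1015/239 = 4.25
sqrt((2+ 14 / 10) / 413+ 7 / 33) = 0.47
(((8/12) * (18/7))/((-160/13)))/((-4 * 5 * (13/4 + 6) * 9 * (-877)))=-13/136285800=-0.00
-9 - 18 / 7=-81 / 7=-11.57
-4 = -4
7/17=0.41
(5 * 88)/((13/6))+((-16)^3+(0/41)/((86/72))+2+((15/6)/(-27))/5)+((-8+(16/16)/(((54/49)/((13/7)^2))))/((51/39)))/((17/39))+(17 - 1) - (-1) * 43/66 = -3882.83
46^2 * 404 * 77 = 65824528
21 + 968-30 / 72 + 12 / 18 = 3957 / 4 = 989.25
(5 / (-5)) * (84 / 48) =-7 / 4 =-1.75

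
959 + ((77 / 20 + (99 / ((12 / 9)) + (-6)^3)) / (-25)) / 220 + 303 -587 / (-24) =106134881 / 82500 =1286.48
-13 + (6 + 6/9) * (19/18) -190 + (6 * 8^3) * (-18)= -1498283/27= -55491.96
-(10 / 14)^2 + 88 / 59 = 2837 / 2891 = 0.98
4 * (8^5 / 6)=65536 / 3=21845.33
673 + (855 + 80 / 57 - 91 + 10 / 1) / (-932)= 672.17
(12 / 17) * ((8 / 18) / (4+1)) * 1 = 16 / 255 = 0.06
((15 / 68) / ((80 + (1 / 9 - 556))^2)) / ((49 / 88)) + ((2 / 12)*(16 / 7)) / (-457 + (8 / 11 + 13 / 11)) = -95848934434 / 114742221662733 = -0.00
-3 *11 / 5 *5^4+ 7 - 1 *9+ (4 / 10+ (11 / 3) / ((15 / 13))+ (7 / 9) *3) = -185449 / 45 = -4121.09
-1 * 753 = -753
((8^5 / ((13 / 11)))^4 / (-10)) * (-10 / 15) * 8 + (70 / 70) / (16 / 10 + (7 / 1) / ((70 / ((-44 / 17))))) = 1710498939893483123708563 / 5426590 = 315206960520968623.70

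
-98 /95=-1.03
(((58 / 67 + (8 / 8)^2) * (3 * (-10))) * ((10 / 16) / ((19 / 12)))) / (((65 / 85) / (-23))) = 10996875 / 16549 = 664.50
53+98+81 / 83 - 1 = 12531 / 83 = 150.98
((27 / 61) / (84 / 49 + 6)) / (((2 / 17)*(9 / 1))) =119 / 2196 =0.05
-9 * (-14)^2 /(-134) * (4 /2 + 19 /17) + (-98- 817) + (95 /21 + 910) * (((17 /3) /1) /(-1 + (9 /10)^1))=-3781376807 /71757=-52696.97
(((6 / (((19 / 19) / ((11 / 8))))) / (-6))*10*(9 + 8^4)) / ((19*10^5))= -9031 / 304000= -0.03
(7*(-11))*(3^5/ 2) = -18711/ 2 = -9355.50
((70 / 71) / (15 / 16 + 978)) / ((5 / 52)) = 11648 / 1112073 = 0.01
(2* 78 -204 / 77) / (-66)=-1968 / 847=-2.32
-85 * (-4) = 340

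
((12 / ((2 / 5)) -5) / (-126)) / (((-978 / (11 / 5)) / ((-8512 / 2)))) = -8360 / 4401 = -1.90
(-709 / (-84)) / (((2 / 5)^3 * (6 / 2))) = 88625 / 2016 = 43.96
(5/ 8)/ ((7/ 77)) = 55/ 8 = 6.88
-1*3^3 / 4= -27 / 4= -6.75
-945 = -945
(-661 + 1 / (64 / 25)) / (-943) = 42279 / 60352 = 0.70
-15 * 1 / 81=-5 / 27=-0.19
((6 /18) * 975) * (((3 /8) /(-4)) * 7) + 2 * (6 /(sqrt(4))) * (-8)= -261.28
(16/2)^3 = 512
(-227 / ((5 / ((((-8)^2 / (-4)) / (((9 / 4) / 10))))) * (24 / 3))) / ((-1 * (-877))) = 3632 / 7893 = 0.46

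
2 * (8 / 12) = 4 / 3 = 1.33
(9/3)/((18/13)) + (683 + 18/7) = 28885/42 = 687.74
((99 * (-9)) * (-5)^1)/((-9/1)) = -495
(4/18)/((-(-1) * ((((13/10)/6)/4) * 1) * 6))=0.68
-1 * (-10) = 10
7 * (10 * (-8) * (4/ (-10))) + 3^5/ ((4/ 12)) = 953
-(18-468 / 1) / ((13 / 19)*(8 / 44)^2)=517275 / 26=19895.19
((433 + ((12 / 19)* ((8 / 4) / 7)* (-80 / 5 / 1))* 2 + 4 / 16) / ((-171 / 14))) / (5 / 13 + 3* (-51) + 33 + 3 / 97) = 286772837 / 979872408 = 0.29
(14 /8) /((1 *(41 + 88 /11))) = 1 /28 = 0.04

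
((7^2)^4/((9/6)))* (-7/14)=-1921600.33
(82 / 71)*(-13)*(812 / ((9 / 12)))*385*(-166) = 221279938880 / 213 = 1038872952.49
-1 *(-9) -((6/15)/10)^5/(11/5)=9.00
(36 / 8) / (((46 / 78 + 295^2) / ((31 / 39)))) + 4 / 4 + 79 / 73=2.08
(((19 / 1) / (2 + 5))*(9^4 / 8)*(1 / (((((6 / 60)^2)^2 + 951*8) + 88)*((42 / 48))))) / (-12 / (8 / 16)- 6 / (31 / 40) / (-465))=-149746623750 / 10864366381169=-0.01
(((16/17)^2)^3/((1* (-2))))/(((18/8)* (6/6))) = -33554432/217238121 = -0.15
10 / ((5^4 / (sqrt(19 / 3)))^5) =722 * sqrt(57) / 514984130859375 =0.00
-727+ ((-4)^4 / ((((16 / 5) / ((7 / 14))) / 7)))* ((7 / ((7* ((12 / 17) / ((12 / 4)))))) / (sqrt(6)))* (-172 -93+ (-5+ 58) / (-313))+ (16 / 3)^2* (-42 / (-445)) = -16461270* sqrt(6) / 313 -966961 / 1335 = -129547.68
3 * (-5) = -15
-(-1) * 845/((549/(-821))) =-693745/549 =-1263.65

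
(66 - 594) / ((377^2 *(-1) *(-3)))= -176 / 142129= -0.00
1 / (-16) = -1 / 16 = -0.06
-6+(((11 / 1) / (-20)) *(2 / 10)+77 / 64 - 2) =-11051 / 1600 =-6.91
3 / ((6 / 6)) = 3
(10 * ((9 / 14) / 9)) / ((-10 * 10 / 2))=-1 / 70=-0.01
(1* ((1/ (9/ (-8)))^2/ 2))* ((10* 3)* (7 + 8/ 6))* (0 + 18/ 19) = 16000/ 171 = 93.57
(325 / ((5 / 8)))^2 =270400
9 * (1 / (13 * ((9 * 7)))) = 1 / 91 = 0.01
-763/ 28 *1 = -109/ 4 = -27.25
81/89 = 0.91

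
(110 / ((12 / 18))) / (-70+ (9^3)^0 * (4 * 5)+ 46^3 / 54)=4455 / 47318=0.09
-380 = -380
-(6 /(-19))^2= -0.10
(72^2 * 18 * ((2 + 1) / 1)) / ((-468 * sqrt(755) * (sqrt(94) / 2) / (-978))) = 7604928 * sqrt(70970) / 461305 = 4391.82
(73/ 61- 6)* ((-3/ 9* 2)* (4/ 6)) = 1172/ 549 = 2.13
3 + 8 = 11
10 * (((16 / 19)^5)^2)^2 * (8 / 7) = 96714065569170333976494080 / 263129814202821707353489207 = 0.37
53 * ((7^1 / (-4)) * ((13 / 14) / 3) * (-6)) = 172.25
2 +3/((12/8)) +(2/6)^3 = 109/27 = 4.04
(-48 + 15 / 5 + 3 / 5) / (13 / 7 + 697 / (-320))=99456 / 719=138.33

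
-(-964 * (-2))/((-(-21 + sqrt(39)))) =-6748/67 - 964 * sqrt(39)/201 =-130.67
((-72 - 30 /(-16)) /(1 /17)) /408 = -187 /64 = -2.92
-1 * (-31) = 31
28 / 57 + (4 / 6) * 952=12068 / 19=635.16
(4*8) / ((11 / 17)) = 544 / 11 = 49.45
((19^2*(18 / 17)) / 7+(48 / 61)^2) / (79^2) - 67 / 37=-184250303795 / 102249816683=-1.80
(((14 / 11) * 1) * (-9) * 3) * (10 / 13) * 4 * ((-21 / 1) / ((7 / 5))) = 226800 / 143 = 1586.01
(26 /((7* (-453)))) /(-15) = 26 /47565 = 0.00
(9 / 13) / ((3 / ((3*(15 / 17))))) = 135 / 221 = 0.61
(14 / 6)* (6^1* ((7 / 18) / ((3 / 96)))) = 1568 / 9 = 174.22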